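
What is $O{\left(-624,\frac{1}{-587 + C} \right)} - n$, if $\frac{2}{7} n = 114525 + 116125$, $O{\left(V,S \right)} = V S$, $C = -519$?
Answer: $- \frac{446422763}{553} \approx -8.0727 \cdot 10^{5}$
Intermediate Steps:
$O{\left(V,S \right)} = S V$
$n = 807275$ ($n = \frac{7 \left(114525 + 116125\right)}{2} = \frac{7}{2} \cdot 230650 = 807275$)
$O{\left(-624,\frac{1}{-587 + C} \right)} - n = \frac{1}{-587 - 519} \left(-624\right) - 807275 = \frac{1}{-1106} \left(-624\right) - 807275 = \left(- \frac{1}{1106}\right) \left(-624\right) - 807275 = \frac{312}{553} - 807275 = - \frac{446422763}{553}$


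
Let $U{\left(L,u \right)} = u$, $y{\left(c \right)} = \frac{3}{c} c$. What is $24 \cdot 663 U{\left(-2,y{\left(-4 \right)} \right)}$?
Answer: $47736$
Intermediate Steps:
$y{\left(c \right)} = 3$
$24 \cdot 663 U{\left(-2,y{\left(-4 \right)} \right)} = 24 \cdot 663 \cdot 3 = 24 \cdot 1989 = 47736$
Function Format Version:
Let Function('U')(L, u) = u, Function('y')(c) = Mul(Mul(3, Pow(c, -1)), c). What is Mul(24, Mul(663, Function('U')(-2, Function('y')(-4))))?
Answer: 47736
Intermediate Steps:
Function('y')(c) = 3
Mul(24, Mul(663, Function('U')(-2, Function('y')(-4)))) = Mul(24, Mul(663, 3)) = Mul(24, 1989) = 47736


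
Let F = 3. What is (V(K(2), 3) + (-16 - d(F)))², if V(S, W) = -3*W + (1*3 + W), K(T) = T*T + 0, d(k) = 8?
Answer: 729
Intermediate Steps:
K(T) = T² (K(T) = T² + 0 = T²)
V(S, W) = 3 - 2*W (V(S, W) = -3*W + (3 + W) = 3 - 2*W)
(V(K(2), 3) + (-16 - d(F)))² = ((3 - 2*3) + (-16 - 1*8))² = ((3 - 6) + (-16 - 8))² = (-3 - 24)² = (-27)² = 729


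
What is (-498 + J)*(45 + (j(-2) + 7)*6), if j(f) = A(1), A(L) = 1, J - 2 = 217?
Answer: -25947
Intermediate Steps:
J = 219 (J = 2 + 217 = 219)
j(f) = 1
(-498 + J)*(45 + (j(-2) + 7)*6) = (-498 + 219)*(45 + (1 + 7)*6) = -279*(45 + 8*6) = -279*(45 + 48) = -279*93 = -25947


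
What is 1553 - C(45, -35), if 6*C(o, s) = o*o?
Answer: 2431/2 ≈ 1215.5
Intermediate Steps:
C(o, s) = o**2/6 (C(o, s) = (o*o)/6 = o**2/6)
1553 - C(45, -35) = 1553 - 45**2/6 = 1553 - 2025/6 = 1553 - 1*675/2 = 1553 - 675/2 = 2431/2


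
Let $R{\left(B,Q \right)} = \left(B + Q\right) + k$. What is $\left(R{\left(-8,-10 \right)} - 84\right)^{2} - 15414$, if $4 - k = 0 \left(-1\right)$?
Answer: $-5810$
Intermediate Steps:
$k = 4$ ($k = 4 - 0 \left(-1\right) = 4 - 0 = 4 + 0 = 4$)
$R{\left(B,Q \right)} = 4 + B + Q$ ($R{\left(B,Q \right)} = \left(B + Q\right) + 4 = 4 + B + Q$)
$\left(R{\left(-8,-10 \right)} - 84\right)^{2} - 15414 = \left(\left(4 - 8 - 10\right) - 84\right)^{2} - 15414 = \left(-14 - 84\right)^{2} - 15414 = \left(-98\right)^{2} - 15414 = 9604 - 15414 = -5810$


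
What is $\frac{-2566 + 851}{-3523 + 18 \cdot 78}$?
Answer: $\frac{1715}{2119} \approx 0.80934$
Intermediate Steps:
$\frac{-2566 + 851}{-3523 + 18 \cdot 78} = - \frac{1715}{-3523 + 1404} = - \frac{1715}{-2119} = \left(-1715\right) \left(- \frac{1}{2119}\right) = \frac{1715}{2119}$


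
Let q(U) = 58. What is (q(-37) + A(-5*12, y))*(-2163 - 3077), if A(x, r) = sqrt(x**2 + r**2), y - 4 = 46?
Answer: -303920 - 52400*sqrt(61) ≈ -7.1318e+5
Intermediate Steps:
y = 50 (y = 4 + 46 = 50)
A(x, r) = sqrt(r**2 + x**2)
(q(-37) + A(-5*12, y))*(-2163 - 3077) = (58 + sqrt(50**2 + (-5*12)**2))*(-2163 - 3077) = (58 + sqrt(2500 + (-60)**2))*(-5240) = (58 + sqrt(2500 + 3600))*(-5240) = (58 + sqrt(6100))*(-5240) = (58 + 10*sqrt(61))*(-5240) = -303920 - 52400*sqrt(61)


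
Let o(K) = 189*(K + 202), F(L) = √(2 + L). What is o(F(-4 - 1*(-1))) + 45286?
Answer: 83464 + 189*I ≈ 83464.0 + 189.0*I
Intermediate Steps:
o(K) = 38178 + 189*K (o(K) = 189*(202 + K) = 38178 + 189*K)
o(F(-4 - 1*(-1))) + 45286 = (38178 + 189*√(2 + (-4 - 1*(-1)))) + 45286 = (38178 + 189*√(2 + (-4 + 1))) + 45286 = (38178 + 189*√(2 - 3)) + 45286 = (38178 + 189*√(-1)) + 45286 = (38178 + 189*I) + 45286 = 83464 + 189*I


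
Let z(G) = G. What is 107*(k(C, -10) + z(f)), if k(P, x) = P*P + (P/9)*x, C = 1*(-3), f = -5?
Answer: 2354/3 ≈ 784.67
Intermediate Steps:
C = -3
k(P, x) = P**2 + P*x/9 (k(P, x) = P**2 + (P*(1/9))*x = P**2 + (P/9)*x = P**2 + P*x/9)
107*(k(C, -10) + z(f)) = 107*((1/9)*(-3)*(-10 + 9*(-3)) - 5) = 107*((1/9)*(-3)*(-10 - 27) - 5) = 107*((1/9)*(-3)*(-37) - 5) = 107*(37/3 - 5) = 107*(22/3) = 2354/3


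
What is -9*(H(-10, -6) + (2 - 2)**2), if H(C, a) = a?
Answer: 54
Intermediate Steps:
-9*(H(-10, -6) + (2 - 2)**2) = -9*(-6 + (2 - 2)**2) = -9*(-6 + 0**2) = -9*(-6 + 0) = -9*(-6) = 54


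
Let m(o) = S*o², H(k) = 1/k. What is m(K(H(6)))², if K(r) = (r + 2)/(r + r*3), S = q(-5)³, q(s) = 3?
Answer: 20820969/256 ≈ 81332.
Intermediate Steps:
S = 27 (S = 3³ = 27)
K(r) = (2 + r)/(4*r) (K(r) = (2 + r)/(r + 3*r) = (2 + r)/((4*r)) = (2 + r)*(1/(4*r)) = (2 + r)/(4*r))
m(o) = 27*o²
m(K(H(6)))² = (27*((2 + 1/6)/(4*(1/6)))²)² = (27*((2 + ⅙)/(4*(⅙)))²)² = (27*((¼)*6*(13/6))²)² = (27*(13/4)²)² = (27*(169/16))² = (4563/16)² = 20820969/256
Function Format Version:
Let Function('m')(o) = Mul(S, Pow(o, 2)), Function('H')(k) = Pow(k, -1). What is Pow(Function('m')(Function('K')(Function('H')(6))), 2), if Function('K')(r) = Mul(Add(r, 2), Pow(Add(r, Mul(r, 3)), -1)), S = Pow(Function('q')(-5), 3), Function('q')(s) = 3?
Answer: Rational(20820969, 256) ≈ 81332.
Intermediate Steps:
S = 27 (S = Pow(3, 3) = 27)
Function('K')(r) = Mul(Rational(1, 4), Pow(r, -1), Add(2, r)) (Function('K')(r) = Mul(Add(2, r), Pow(Add(r, Mul(3, r)), -1)) = Mul(Add(2, r), Pow(Mul(4, r), -1)) = Mul(Add(2, r), Mul(Rational(1, 4), Pow(r, -1))) = Mul(Rational(1, 4), Pow(r, -1), Add(2, r)))
Function('m')(o) = Mul(27, Pow(o, 2))
Pow(Function('m')(Function('K')(Function('H')(6))), 2) = Pow(Mul(27, Pow(Mul(Rational(1, 4), Pow(Pow(6, -1), -1), Add(2, Pow(6, -1))), 2)), 2) = Pow(Mul(27, Pow(Mul(Rational(1, 4), Pow(Rational(1, 6), -1), Add(2, Rational(1, 6))), 2)), 2) = Pow(Mul(27, Pow(Mul(Rational(1, 4), 6, Rational(13, 6)), 2)), 2) = Pow(Mul(27, Pow(Rational(13, 4), 2)), 2) = Pow(Mul(27, Rational(169, 16)), 2) = Pow(Rational(4563, 16), 2) = Rational(20820969, 256)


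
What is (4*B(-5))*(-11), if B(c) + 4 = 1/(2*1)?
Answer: 154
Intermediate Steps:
B(c) = -7/2 (B(c) = -4 + 1/(2*1) = -4 + 1/2 = -4 + ½ = -7/2)
(4*B(-5))*(-11) = (4*(-7/2))*(-11) = -14*(-11) = 154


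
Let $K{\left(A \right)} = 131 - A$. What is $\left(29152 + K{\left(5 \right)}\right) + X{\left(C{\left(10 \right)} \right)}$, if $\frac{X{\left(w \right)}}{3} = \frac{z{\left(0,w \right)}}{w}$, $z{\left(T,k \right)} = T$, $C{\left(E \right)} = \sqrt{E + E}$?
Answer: $29278$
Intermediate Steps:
$C{\left(E \right)} = \sqrt{2} \sqrt{E}$ ($C{\left(E \right)} = \sqrt{2 E} = \sqrt{2} \sqrt{E}$)
$X{\left(w \right)} = 0$ ($X{\left(w \right)} = 3 \frac{0}{w} = 3 \cdot 0 = 0$)
$\left(29152 + K{\left(5 \right)}\right) + X{\left(C{\left(10 \right)} \right)} = \left(29152 + \left(131 - 5\right)\right) + 0 = \left(29152 + 126\right) + 0 = 29278 + 0 = 29278$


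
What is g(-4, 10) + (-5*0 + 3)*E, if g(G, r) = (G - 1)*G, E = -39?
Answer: -97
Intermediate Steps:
g(G, r) = G*(-1 + G) (g(G, r) = (-1 + G)*G = G*(-1 + G))
g(-4, 10) + (-5*0 + 3)*E = -4*(-1 - 4) + (-5*0 + 3)*(-39) = -4*(-5) + (0 + 3)*(-39) = 20 + 3*(-39) = 20 - 117 = -97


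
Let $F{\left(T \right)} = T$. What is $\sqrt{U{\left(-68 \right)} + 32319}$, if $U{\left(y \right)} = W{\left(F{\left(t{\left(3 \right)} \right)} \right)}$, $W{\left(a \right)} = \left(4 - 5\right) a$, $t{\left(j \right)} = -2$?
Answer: $\sqrt{32321} \approx 179.78$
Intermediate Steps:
$W{\left(a \right)} = - a$
$U{\left(y \right)} = 2$ ($U{\left(y \right)} = \left(-1\right) \left(-2\right) = 2$)
$\sqrt{U{\left(-68 \right)} + 32319} = \sqrt{2 + 32319} = \sqrt{32321}$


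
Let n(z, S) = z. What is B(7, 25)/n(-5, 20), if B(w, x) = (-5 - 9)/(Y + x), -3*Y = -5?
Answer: 21/200 ≈ 0.10500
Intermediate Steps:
Y = 5/3 (Y = -1/3*(-5) = 5/3 ≈ 1.6667)
B(w, x) = -14/(5/3 + x) (B(w, x) = (-5 - 9)/(5/3 + x) = -14/(5/3 + x))
B(7, 25)/n(-5, 20) = -42/(5 + 3*25)/(-5) = -42/(5 + 75)*(-1/5) = -42/80*(-1/5) = -42*1/80*(-1/5) = -21/40*(-1/5) = 21/200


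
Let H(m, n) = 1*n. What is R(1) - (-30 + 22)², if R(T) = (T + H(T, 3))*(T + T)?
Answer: -56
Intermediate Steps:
H(m, n) = n
R(T) = 2*T*(3 + T) (R(T) = (T + 3)*(T + T) = (3 + T)*(2*T) = 2*T*(3 + T))
R(1) - (-30 + 22)² = 2*1*(3 + 1) - (-30 + 22)² = 2*1*4 - 1*(-8)² = 8 - 1*64 = 8 - 64 = -56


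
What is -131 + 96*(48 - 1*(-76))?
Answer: 11773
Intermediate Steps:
-131 + 96*(48 - 1*(-76)) = -131 + 96*(48 + 76) = -131 + 96*124 = -131 + 11904 = 11773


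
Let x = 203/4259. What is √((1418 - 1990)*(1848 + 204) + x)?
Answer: I*√21290636624687/4259 ≈ 1083.4*I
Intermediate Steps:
x = 203/4259 (x = 203*(1/4259) = 203/4259 ≈ 0.047664)
√((1418 - 1990)*(1848 + 204) + x) = √((1418 - 1990)*(1848 + 204) + 203/4259) = √(-572*2052 + 203/4259) = √(-1173744 + 203/4259) = √(-4998975493/4259) = I*√21290636624687/4259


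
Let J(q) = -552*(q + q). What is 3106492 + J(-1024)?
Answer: 4236988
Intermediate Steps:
J(q) = -1104*q
3106492 + J(-1024) = 3106492 - 1104*(-1024) = 3106492 + 1130496 = 4236988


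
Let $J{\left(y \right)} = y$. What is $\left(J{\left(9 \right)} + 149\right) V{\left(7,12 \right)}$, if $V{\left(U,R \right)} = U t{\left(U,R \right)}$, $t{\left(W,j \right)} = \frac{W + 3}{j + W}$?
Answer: $\frac{11060}{19} \approx 582.11$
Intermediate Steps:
$t{\left(W,j \right)} = \frac{3 + W}{W + j}$
$V{\left(U,R \right)} = \frac{U \left(3 + U\right)}{R + U}$ ($V{\left(U,R \right)} = U \frac{3 + U}{U + R} = U \frac{3 + U}{R + U} = \frac{U \left(3 + U\right)}{R + U}$)
$\left(J{\left(9 \right)} + 149\right) V{\left(7,12 \right)} = \left(9 + 149\right) \frac{7 \left(3 + 7\right)}{12 + 7} = 158 \cdot 7 \cdot \frac{1}{19} \cdot 10 = 158 \cdot \frac{70}{19} = \frac{11060}{19}$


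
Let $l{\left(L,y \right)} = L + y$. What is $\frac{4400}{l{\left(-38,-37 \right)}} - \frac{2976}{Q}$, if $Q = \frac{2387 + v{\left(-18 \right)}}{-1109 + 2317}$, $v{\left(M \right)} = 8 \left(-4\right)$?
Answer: $- \frac{3733168}{2355} \approx -1585.2$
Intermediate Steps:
$v{\left(M \right)} = -32$
$Q = \frac{2355}{1208}$ ($Q = \frac{2387 - 32}{-1109 + 2317} = \frac{2355}{1208} \approx 1.9495$)
$\frac{4400}{l{\left(-38,-37 \right)}} - \frac{2976}{Q} = \frac{4400}{-38 - 37} - \frac{2976}{\frac{2355}{1208}} = \frac{4400}{-75} - \frac{1198336}{785} = 4400 \left(- \frac{1}{75}\right) - \frac{1198336}{785} = - \frac{176}{3} - \frac{1198336}{785} = - \frac{3733168}{2355}$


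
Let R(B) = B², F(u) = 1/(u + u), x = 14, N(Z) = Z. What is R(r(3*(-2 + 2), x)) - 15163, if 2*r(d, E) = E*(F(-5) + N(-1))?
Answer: -1510371/100 ≈ -15104.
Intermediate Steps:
F(u) = 1/(2*u)
r(d, E) = -11*E/20 (r(d, E) = (E*((½)/(-5) - 1))/2 = (E*((½)*(-⅕) - 1))/2 = (E*(-⅒ - 1))/2 = (E*(-11/10))/2 = (-11*E/10)/2 = -11*E/20)
R(r(3*(-2 + 2), x)) - 15163 = (-11/20*14)² - 15163 = (-77/10)² - 15163 = 5929/100 - 15163 = -1510371/100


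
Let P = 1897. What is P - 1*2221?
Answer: -324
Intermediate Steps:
P - 1*2221 = 1897 - 1*2221 = 1897 - 2221 = -324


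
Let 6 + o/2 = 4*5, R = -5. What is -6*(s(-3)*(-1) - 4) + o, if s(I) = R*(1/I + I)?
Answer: 152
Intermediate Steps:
s(I) = -5*I - 5/I (s(I) = -5*(1/I + I) = -5*(I + 1/I) = -5*I - 5/I)
o = 28 (o = -12 + 2*(4*5) = -12 + 2*20 = -12 + 40 = 28)
-6*(s(-3)*(-1) - 4) + o = -6*((-5*(-3) - 5/(-3))*(-1) - 4) + 28 = -6*((15 - 5*(-1/3))*(-1) - 4) + 28 = -6*((15 + 5/3)*(-1) - 4) + 28 = -6*((50/3)*(-1) - 4) + 28 = -6*(-50/3 - 4) + 28 = -6*(-62/3) + 28 = 124 + 28 = 152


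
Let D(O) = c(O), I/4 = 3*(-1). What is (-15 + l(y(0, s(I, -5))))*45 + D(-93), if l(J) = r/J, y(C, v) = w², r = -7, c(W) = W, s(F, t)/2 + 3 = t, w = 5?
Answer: -3903/5 ≈ -780.60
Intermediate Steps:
I = -12 (I = 4*(3*(-1)) = 4*(-3) = -12)
s(F, t) = -6 + 2*t
y(C, v) = 25 (y(C, v) = 5² = 25)
l(J) = -7/J
D(O) = O
(-15 + l(y(0, s(I, -5))))*45 + D(-93) = (-15 - 7/25)*45 - 93 = -382/25*45 - 93 = -3438/5 - 93 = -3903/5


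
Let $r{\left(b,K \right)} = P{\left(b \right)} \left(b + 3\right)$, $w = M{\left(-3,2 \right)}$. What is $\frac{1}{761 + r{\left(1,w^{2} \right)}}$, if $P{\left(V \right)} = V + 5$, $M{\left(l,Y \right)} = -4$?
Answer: $\frac{1}{785} \approx 0.0012739$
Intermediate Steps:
$P{\left(V \right)} = 5 + V$
$w = -4$
$r{\left(b,K \right)} = \left(3 + b\right) \left(5 + b\right)$ ($r{\left(b,K \right)} = \left(5 + b\right) \left(b + 3\right) = \left(5 + b\right) \left(3 + b\right) = \left(3 + b\right) \left(5 + b\right)$)
$\frac{1}{761 + r{\left(1,w^{2} \right)}} = \frac{1}{761 + \left(3 + 1\right) \left(5 + 1\right)} = \frac{1}{761 + 4 \cdot 6} = \frac{1}{761 + 24} = \frac{1}{785}$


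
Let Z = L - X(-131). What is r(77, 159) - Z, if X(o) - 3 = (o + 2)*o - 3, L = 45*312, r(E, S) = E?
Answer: 2936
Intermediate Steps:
L = 14040
X(o) = o*(2 + o) (X(o) = 3 + ((o + 2)*o - 3) = 3 + ((2 + o)*o - 3) = 3 + (o*(2 + o) - 3) = 3 + (-3 + o*(2 + o)) = o*(2 + o))
Z = -2859 (Z = 14040 - (-131)*(2 - 131) = 14040 - (-131)*(-129) = 14040 - 1*16899 = 14040 - 16899 = -2859)
r(77, 159) - Z = 77 - 1*(-2859) = 77 + 2859 = 2936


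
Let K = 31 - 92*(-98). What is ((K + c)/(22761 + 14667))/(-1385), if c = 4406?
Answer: -13453/51837780 ≈ -0.00025952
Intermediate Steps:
K = 9047 (K = 31 + 9016 = 9047)
((K + c)/(22761 + 14667))/(-1385) = ((9047 + 4406)/(22761 + 14667))/(-1385) = (13453/37428)*(-1/1385) = -13453/51837780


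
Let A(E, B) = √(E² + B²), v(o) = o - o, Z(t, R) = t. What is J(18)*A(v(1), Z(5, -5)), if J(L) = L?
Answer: 90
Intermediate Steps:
v(o) = 0
A(E, B) = √(B² + E²)
J(18)*A(v(1), Z(5, -5)) = 18*√(5² + 0²) = 18*√(25 + 0) = 18*√25 = 18*5 = 90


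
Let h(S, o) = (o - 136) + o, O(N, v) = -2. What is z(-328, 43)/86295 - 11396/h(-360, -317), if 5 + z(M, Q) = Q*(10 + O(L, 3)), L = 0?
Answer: 85167/5753 ≈ 14.804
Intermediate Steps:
h(S, o) = -136 + 2*o (h(S, o) = (-136 + o) + o = -136 + 2*o)
z(M, Q) = -5 + 8*Q (z(M, Q) = -5 + Q*(10 - 2) = -5 + Q*8 = -5 + 8*Q)
z(-328, 43)/86295 - 11396/h(-360, -317) = (-5 + 8*43)/86295 - 11396/(-136 + 2*(-317)) = (-5 + 344)*(1/86295) - 11396/(-136 - 634) = 339*(1/86295) - 11396/(-770) = 113/28765 - 11396*(-1/770) = 113/28765 + 74/5 = 85167/5753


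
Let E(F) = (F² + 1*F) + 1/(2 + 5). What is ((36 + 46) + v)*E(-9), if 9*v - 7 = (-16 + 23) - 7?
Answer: 376225/63 ≈ 5971.8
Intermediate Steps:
v = 7/9 (v = 7/9 + ((-16 + 23) - 7)/9 = 7/9 + (7 - 7)/9 = 7/9 + (⅑)*0 = 7/9 + 0 = 7/9 ≈ 0.77778)
E(F) = ⅐ + F + F² (E(F) = (F² + F) + 1/7 = (F + F²) + ⅐ = ⅐ + F + F²)
((36 + 46) + v)*E(-9) = ((36 + 46) + 7/9)*(⅐ - 9 + (-9)²) = (82 + 7/9)*(⅐ - 9 + 81) = (745/9)*(505/7) = 376225/63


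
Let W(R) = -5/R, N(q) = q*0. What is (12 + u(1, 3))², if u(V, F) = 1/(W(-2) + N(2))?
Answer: 3844/25 ≈ 153.76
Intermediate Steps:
N(q) = 0
u(V, F) = ⅖ (u(V, F) = 1/(-5/(-2) + 0) = 1/(-5*(-½) + 0) = 1/(5/2 + 0) = 1/(5/2) = ⅖)
(12 + u(1, 3))² = (12 + ⅖)² = (62/5)² = 3844/25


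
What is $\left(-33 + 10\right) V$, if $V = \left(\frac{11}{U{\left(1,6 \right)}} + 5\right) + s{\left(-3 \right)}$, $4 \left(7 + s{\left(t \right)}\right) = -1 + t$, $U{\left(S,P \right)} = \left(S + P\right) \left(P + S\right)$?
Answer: $\frac{3128}{49} \approx 63.837$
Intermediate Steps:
$U{\left(S,P \right)} = \left(P + S\right)^{2}$ ($U{\left(S,P \right)} = \left(P + S\right) \left(P + S\right) = \left(P + S\right)^{2}$)
$s{\left(t \right)} = - \frac{29}{4} + \frac{t}{4}$ ($s{\left(t \right)} = -7 + \frac{-1 + t}{4} = -7 + \left(- \frac{1}{4} + \frac{t}{4}\right) = - \frac{29}{4} + \frac{t}{4}$)
$V = - \frac{136}{49}$ ($V = \left(\frac{11}{\left(6 + 1\right)^{2}} + 5\right) + \left(- \frac{29}{4} + \frac{1}{4} \left(-3\right)\right) = \left(\frac{11}{7^{2}} + 5\right) - 8 = \left(\frac{11}{49} + 5\right) - 8 = \frac{256}{49} - 8 = - \frac{136}{49} \approx -2.7755$)
$\left(-33 + 10\right) V = \left(-33 + 10\right) \left(- \frac{136}{49}\right) = \left(-23\right) \left(- \frac{136}{49}\right) = \frac{3128}{49}$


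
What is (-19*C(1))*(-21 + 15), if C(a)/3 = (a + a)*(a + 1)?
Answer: 1368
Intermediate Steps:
C(a) = 6*a*(1 + a) (C(a) = 3*((a + a)*(a + 1)) = 3*((2*a)*(1 + a)) = 3*(2*a*(1 + a)) = 6*a*(1 + a))
(-19*C(1))*(-21 + 15) = (-114*(1 + 1))*(-21 + 15) = -114*2*(-6) = -19*12*(-6) = -228*(-6) = 1368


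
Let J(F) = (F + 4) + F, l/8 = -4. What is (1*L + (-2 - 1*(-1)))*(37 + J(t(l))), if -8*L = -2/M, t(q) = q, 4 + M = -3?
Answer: 667/28 ≈ 23.821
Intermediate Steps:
l = -32 (l = 8*(-4) = -32)
M = -7 (M = -4 - 3 = -7)
J(F) = 4 + 2*F (J(F) = (4 + F) + F = 4 + 2*F)
L = -1/28 (L = -(-1)/(4*(-7)) = -(-1)*(-1)/(4*7) = -1/8*2/7 = -1/28 ≈ -0.035714)
(1*L + (-2 - 1*(-1)))*(37 + J(t(l))) = (1*(-1/28) + (-2 - 1*(-1)))*(37 + (4 + 2*(-32))) = (-1/28 + (-2 + 1))*(37 + (4 - 64)) = (-1/28 - 1)*(37 - 60) = -29/28*(-23) = 667/28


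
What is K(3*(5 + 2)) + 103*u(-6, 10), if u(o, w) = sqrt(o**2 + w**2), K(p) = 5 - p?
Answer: -16 + 206*sqrt(34) ≈ 1185.2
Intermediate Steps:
K(3*(5 + 2)) + 103*u(-6, 10) = (5 - 3*(5 + 2)) + 103*sqrt((-6)**2 + 10**2) = (5 - 3*7) + 103*sqrt(36 + 100) = (5 - 1*21) + 103*sqrt(136) = (5 - 21) + 103*(2*sqrt(34)) = -16 + 206*sqrt(34)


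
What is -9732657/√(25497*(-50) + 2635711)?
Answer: -9732657*√1360861/1360861 ≈ -8343.0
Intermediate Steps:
-9732657/√(25497*(-50) + 2635711) = -9732657/√(-1274850 + 2635711) = -9732657*√1360861/1360861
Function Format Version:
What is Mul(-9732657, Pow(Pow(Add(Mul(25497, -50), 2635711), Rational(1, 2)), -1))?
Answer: Mul(Rational(-9732657, 1360861), Pow(1360861, Rational(1, 2))) ≈ -8343.0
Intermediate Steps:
Mul(-9732657, Pow(Pow(Add(Mul(25497, -50), 2635711), Rational(1, 2)), -1)) = Mul(-9732657, Pow(Pow(Add(-1274850, 2635711), Rational(1, 2)), -1)) = Mul(-9732657, Pow(Pow(1360861, Rational(1, 2)), -1)) = Mul(-9732657, Mul(Rational(1, 1360861), Pow(1360861, Rational(1, 2)))) = Mul(Rational(-9732657, 1360861), Pow(1360861, Rational(1, 2)))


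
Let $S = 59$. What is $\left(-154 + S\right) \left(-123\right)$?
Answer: $11685$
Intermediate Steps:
$\left(-154 + S\right) \left(-123\right) = \left(-154 + 59\right) \left(-123\right) = \left(-95\right) \left(-123\right) = 11685$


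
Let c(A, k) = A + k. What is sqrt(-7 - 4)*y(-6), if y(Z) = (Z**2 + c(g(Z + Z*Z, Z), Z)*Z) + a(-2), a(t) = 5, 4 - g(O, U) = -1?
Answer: 47*I*sqrt(11) ≈ 155.88*I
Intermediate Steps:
g(O, U) = 5 (g(O, U) = 4 - 1*(-1) = 4 + 1 = 5)
y(Z) = 5 + Z**2 + Z*(5 + Z) (y(Z) = (Z**2 + (5 + Z)*Z) + 5 = (Z**2 + Z*(5 + Z)) + 5 = 5 + Z**2 + Z*(5 + Z))
sqrt(-7 - 4)*y(-6) = sqrt(-7 - 4)*(5 + (-6)**2 - 6*(5 - 6)) = sqrt(-11)*(5 + 36 - 6*(-1)) = (I*sqrt(11))*(5 + 36 + 6) = (I*sqrt(11))*47 = 47*I*sqrt(11)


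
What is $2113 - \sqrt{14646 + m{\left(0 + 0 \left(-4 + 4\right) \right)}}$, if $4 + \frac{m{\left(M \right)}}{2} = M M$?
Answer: $2113 - \sqrt{14638} \approx 1992.0$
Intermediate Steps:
$m{\left(M \right)} = -8 + 2 M^{2}$ ($m{\left(M \right)} = -8 + 2 M M = -8 + 2 M^{2}$)
$2113 - \sqrt{14646 + m{\left(0 + 0 \left(-4 + 4\right) \right)}} = 2113 - \sqrt{14646 - \left(8 - 2 \left(0 + 0 \left(-4 + 4\right)\right)^{2}\right)} = 2113 - \sqrt{14646 - \left(8 - 2 \left(0 + 0 \cdot 0\right)^{2}\right)} = 2113 - \sqrt{14646 - \left(8 - 2 \left(0 + 0\right)^{2}\right)} = 2113 - \sqrt{14646 - \left(8 - 2 \cdot 0^{2}\right)} = 2113 - \sqrt{14646 + \left(-8 + 2 \cdot 0\right)} = 2113 - \sqrt{14646 + \left(-8 + 0\right)} = 2113 - \sqrt{14646 - 8} = 2113 - \sqrt{14638}$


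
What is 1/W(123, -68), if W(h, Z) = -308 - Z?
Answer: -1/240 ≈ -0.0041667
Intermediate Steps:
1/W(123, -68) = 1/(-308 - 1*(-68)) = 1/(-308 + 68) = 1/(-240) = -1/240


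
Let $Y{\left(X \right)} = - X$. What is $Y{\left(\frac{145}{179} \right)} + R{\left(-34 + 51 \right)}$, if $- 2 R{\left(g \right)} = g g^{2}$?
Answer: $- \frac{879717}{358} \approx -2457.3$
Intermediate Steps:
$R{\left(g \right)} = - \frac{g^{3}}{2}$ ($R{\left(g \right)} = - \frac{g g^{2}}{2} = - \frac{g^{3}}{2}$)
$Y{\left(\frac{145}{179} \right)} + R{\left(-34 + 51 \right)} = - \frac{145}{179} - \frac{\left(-34 + 51\right)^{3}}{2} = - \frac{145}{179} - \frac{17^{3}}{2} = \left(-1\right) \frac{145}{179} - \frac{4913}{2} = - \frac{145}{179} - \frac{4913}{2} = - \frac{879717}{358}$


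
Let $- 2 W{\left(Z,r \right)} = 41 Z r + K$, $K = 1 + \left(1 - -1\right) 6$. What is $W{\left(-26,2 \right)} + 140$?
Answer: $\frac{2399}{2} \approx 1199.5$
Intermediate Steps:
$K = 13$ ($K = 1 + \left(1 + 1\right) 6 = 1 + 2 \cdot 6 = 1 + 12 = 13$)
$W{\left(Z,r \right)} = - \frac{13}{2} - \frac{41 Z r}{2}$ ($W{\left(Z,r \right)} = - \frac{41 Z r + 13}{2} = - \frac{13 + 41 Z r}{2} = - \frac{13}{2} - \frac{41 Z r}{2}$)
$W{\left(-26,2 \right)} + 140 = \left(- \frac{13}{2} - \left(-533\right) 2\right) + 140 = \left(- \frac{13}{2} + 1066\right) + 140 = \frac{2119}{2} + 140 = \frac{2399}{2}$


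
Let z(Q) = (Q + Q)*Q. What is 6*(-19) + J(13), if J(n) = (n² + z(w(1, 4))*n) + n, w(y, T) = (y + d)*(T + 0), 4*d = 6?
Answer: 2668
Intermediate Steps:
d = 3/2 (d = (¼)*6 = 3/2 ≈ 1.5000)
w(y, T) = T*(3/2 + y) (w(y, T) = (y + 3/2)*(T + 0) = (3/2 + y)*T = T*(3/2 + y))
z(Q) = 2*Q² (z(Q) = (2*Q)*Q = 2*Q²)
J(n) = n² + 201*n (J(n) = (n² + (2*((½)*4*(3 + 2*1))²)*n) + n = (n² + (2*((½)*4*(3 + 2))²)*n) + n = (n² + (2*((½)*4*5)²)*n) + n = (n² + (2*10²)*n) + n = (n² + (2*100)*n) + n = (n² + 200*n) + n = n² + 201*n)
6*(-19) + J(13) = 6*(-19) + 13*(201 + 13) = -114 + 13*214 = -114 + 2782 = 2668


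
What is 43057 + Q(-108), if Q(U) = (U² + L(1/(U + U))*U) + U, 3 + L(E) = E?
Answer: 109875/2 ≈ 54938.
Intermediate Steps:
L(E) = -3 + E
Q(U) = U + U² + U*(-3 + 1/(2*U)) (Q(U) = (U² + (-3 + 1/(U + U))*U) + U = (U² + (-3 + 1/(2*U))*U) + U = (U² + U*(-3 + 1/(2*U))) + U = U + U² + U*(-3 + 1/(2*U)))
43057 + Q(-108) = 43057 + (½ - 108*(-2 - 108)) = 43057 + (½ - 108*(-110)) = 43057 + (½ + 11880) = 43057 + 23761/2 = 109875/2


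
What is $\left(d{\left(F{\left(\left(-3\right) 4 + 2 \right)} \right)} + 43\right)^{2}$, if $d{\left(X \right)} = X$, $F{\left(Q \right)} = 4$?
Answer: $2209$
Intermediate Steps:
$\left(d{\left(F{\left(\left(-3\right) 4 + 2 \right)} \right)} + 43\right)^{2} = \left(4 + 43\right)^{2} = 47^{2} = 2209$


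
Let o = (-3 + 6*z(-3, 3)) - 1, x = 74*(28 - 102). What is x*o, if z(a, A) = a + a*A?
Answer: 416176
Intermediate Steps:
z(a, A) = a + A*a
x = -5476 (x = 74*(-74) = -5476)
o = -76 (o = (-3 + 6*(-3*(1 + 3))) - 1 = (-3 + 6*(-3*4)) - 1 = (-3 + 6*(-12)) - 1 = (-3 - 72) - 1 = -75 - 1 = -76)
x*o = -5476*(-76) = 416176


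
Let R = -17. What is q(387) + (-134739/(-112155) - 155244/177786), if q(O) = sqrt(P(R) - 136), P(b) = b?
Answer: 21383389/65162055 + 3*I*sqrt(17) ≈ 0.32816 + 12.369*I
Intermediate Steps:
q(O) = 3*I*sqrt(17) (q(O) = sqrt(-17 - 136) = sqrt(-153) = 3*I*sqrt(17))
q(387) + (-134739/(-112155) - 155244/177786) = 3*I*sqrt(17) + (-134739/(-112155) - 155244/177786) = 3*I*sqrt(17) + (-134739*(-1/112155) - 155244*1/177786) = 3*I*sqrt(17) + (44913/37385 - 1522/1743) = 3*I*sqrt(17) + 21383389/65162055 = 21383389/65162055 + 3*I*sqrt(17)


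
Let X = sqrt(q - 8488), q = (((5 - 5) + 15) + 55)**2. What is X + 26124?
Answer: 26124 + 2*I*sqrt(897) ≈ 26124.0 + 59.9*I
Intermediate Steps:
q = 4900 (q = ((0 + 15) + 55)**2 = (15 + 55)**2 = 70**2 = 4900)
X = 2*I*sqrt(897) (X = sqrt(4900 - 8488) = sqrt(-3588) = 2*I*sqrt(897) ≈ 59.9*I)
X + 26124 = 2*I*sqrt(897) + 26124 = 26124 + 2*I*sqrt(897)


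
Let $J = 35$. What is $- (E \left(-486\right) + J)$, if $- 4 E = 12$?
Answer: $-1493$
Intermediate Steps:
$E = -3$ ($E = \left(- \frac{1}{4}\right) 12 = -3$)
$- (E \left(-486\right) + J) = - (\left(-3\right) \left(-486\right) + 35) = - (1458 + 35) = \left(-1\right) 1493 = -1493$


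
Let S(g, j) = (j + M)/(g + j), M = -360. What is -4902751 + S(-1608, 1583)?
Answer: -122569998/25 ≈ -4.9028e+6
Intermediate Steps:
S(g, j) = (-360 + j)/(g + j) (S(g, j) = (j - 360)/(g + j) = (-360 + j)/(g + j))
-4902751 + S(-1608, 1583) = -4902751 + (-360 + 1583)/(-1608 + 1583) = -4902751 + 1223/(-25) = -4902751 - 1/25*1223 = -4902751 - 1223/25 = -122569998/25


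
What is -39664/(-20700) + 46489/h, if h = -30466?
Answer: 61520281/157661550 ≈ 0.39020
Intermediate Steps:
-39664/(-20700) + 46489/h = -39664/(-20700) + 46489/(-30466) = -39664*(-1/20700) + 46489*(-1/30466) = 9916/5175 - 46489/30466 = 61520281/157661550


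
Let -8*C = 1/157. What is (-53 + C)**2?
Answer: 4431431761/1577536 ≈ 2809.1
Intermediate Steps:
C = -1/1256 (C = -1/8/157 = -1/8*1/157 = -1/1256 ≈ -0.00079618)
(-53 + C)**2 = (-53 - 1/1256)**2 = (-66569/1256)**2 = 4431431761/1577536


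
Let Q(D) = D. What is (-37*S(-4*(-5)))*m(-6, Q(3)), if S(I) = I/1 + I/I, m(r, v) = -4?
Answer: 3108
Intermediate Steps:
S(I) = 1 + I (S(I) = I*1 + 1 = I + 1 = 1 + I)
(-37*S(-4*(-5)))*m(-6, Q(3)) = -37*(1 - 4*(-5))*(-4) = -37*(1 + 20)*(-4) = -37*21*(-4) = -777*(-4) = 3108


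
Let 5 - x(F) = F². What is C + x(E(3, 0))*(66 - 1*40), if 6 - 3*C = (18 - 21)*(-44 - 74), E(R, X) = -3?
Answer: -220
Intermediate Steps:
x(F) = 5 - F²
C = -116 (C = 2 - (18 - 21)*(-44 - 74)/3 = 2 - (-1)*(-118) = 2 - ⅓*354 = 2 - 118 = -116)
C + x(E(3, 0))*(66 - 1*40) = -116 + (5 - 1*(-3)²)*(66 - 1*40) = -116 + (5 - 1*9)*(66 - 40) = -116 + (5 - 9)*26 = -116 - 4*26 = -116 - 104 = -220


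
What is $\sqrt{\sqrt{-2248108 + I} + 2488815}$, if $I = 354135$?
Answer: $\sqrt{2488815 + i \sqrt{1893973}} \approx 1577.6 + 0.436 i$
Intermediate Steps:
$\sqrt{\sqrt{-2248108 + I} + 2488815} = \sqrt{\sqrt{-2248108 + 354135} + 2488815} = \sqrt{\sqrt{-1893973} + 2488815} = \sqrt{i \sqrt{1893973} + 2488815} = \sqrt{2488815 + i \sqrt{1893973}}$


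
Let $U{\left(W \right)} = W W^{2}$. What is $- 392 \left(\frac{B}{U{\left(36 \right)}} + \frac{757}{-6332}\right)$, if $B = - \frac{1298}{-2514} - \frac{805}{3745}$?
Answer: $\frac{14547054636401}{310425574986} \approx 46.862$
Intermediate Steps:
$B = \frac{40532}{134499}$ ($B = \left(-1298\right) \left(- \frac{1}{2514}\right) - \frac{23}{107} = \frac{649}{1257} - \frac{23}{107} = \frac{40532}{134499} \approx 0.30136$)
$U{\left(W \right)} = W^{3}$
$- 392 \left(\frac{B}{U{\left(36 \right)}} + \frac{757}{-6332}\right) = - 392 \left(\frac{40532}{134499 \cdot 36^{3}} + \frac{757}{-6332}\right) = - 392 \left(\frac{40532}{134499 \cdot 46656} + 757 \left(- \frac{1}{6332}\right)\right) = - 392 \left(\frac{40532}{134499} \cdot \frac{1}{46656} - \frac{757}{6332}\right) = - 392 \left(\frac{10133}{1568796336} - \frac{757}{6332}\right) = \left(-392\right) \left(- \frac{296878666049}{2483404599888}\right) = \frac{14547054636401}{310425574986}$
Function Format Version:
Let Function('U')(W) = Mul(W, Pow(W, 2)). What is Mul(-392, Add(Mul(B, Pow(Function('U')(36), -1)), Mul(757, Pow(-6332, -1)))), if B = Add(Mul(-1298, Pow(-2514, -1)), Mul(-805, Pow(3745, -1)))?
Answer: Rational(14547054636401, 310425574986) ≈ 46.862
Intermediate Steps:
B = Rational(40532, 134499) (B = Add(Mul(-1298, Rational(-1, 2514)), Mul(-805, Rational(1, 3745))) = Add(Rational(649, 1257), Rational(-23, 107)) = Rational(40532, 134499) ≈ 0.30136)
Function('U')(W) = Pow(W, 3)
Mul(-392, Add(Mul(B, Pow(Function('U')(36), -1)), Mul(757, Pow(-6332, -1)))) = Mul(-392, Add(Mul(Rational(40532, 134499), Pow(Pow(36, 3), -1)), Mul(757, Pow(-6332, -1)))) = Mul(-392, Add(Mul(Rational(40532, 134499), Pow(46656, -1)), Mul(757, Rational(-1, 6332)))) = Mul(-392, Add(Mul(Rational(40532, 134499), Rational(1, 46656)), Rational(-757, 6332))) = Mul(-392, Add(Rational(10133, 1568796336), Rational(-757, 6332))) = Mul(-392, Rational(-296878666049, 2483404599888)) = Rational(14547054636401, 310425574986)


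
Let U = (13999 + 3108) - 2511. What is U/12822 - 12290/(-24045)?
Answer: 5650480/3425611 ≈ 1.6495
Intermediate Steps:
U = 14596 (U = 17107 - 2511 = 14596)
U/12822 - 12290/(-24045) = 14596/12822 - 12290/(-24045) = 14596*(1/12822) - 12290*(-1/24045) = 7298/6411 + 2458/4809 = 5650480/3425611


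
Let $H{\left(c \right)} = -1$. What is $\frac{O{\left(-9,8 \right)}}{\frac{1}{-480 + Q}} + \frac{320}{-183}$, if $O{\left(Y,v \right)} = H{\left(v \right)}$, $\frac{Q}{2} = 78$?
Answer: $\frac{58972}{183} \approx 322.25$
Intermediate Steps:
$Q = 156$ ($Q = 2 \cdot 78 = 156$)
$O{\left(Y,v \right)} = -1$
$\frac{O{\left(-9,8 \right)}}{\frac{1}{-480 + Q}} + \frac{320}{-183} = - \frac{1}{\frac{1}{-480 + 156}} + \frac{320}{-183} = - \frac{1}{\frac{1}{-324}} + 320 \left(- \frac{1}{183}\right) = - \frac{1}{- \frac{1}{324}} - \frac{320}{183} = \left(-1\right) \left(-324\right) - \frac{320}{183} = 324 - \frac{320}{183} = \frac{58972}{183}$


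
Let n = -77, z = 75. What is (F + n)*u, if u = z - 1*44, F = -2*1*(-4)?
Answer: -2139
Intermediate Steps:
F = 8 (F = -2*(-4) = 8)
u = 31 (u = 75 - 1*44 = 75 - 44 = 31)
(F + n)*u = (8 - 77)*31 = -69*31 = -2139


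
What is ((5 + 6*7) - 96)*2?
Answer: -98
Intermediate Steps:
((5 + 6*7) - 96)*2 = ((5 + 42) - 96)*2 = (47 - 96)*2 = -49*2 = -98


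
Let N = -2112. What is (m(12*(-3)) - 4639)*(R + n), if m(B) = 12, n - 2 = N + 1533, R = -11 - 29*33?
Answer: 7148715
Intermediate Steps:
R = -968 (R = -11 - 957 = -968)
n = -577 (n = 2 + (-2112 + 1533) = 2 - 579 = -577)
(m(12*(-3)) - 4639)*(R + n) = (12 - 4639)*(-968 - 577) = -4627*(-1545) = 7148715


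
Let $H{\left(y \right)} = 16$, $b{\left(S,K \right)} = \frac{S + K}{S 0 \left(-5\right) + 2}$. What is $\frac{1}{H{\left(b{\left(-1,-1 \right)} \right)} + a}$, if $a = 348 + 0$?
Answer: $\frac{1}{364} \approx 0.0027473$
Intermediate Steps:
$b{\left(S,K \right)} = \frac{K}{2} + \frac{S}{2}$ ($b{\left(S,K \right)} = \frac{K + S}{0 \left(-5\right) + 2} = \frac{K + S}{0 + 2} = \frac{K + S}{2} = \left(K + S\right) \frac{1}{2} = \frac{K}{2} + \frac{S}{2}$)
$a = 348$
$\frac{1}{H{\left(b{\left(-1,-1 \right)} \right)} + a} = \frac{1}{16 + 348} = \frac{1}{364}$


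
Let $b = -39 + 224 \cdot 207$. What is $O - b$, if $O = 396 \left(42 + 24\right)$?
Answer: $-20193$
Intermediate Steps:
$b = 46329$ ($b = -39 + 46368 = 46329$)
$O = 26136$ ($O = 396 \cdot 66 = 26136$)
$O - b = 26136 - 46329 = -20193$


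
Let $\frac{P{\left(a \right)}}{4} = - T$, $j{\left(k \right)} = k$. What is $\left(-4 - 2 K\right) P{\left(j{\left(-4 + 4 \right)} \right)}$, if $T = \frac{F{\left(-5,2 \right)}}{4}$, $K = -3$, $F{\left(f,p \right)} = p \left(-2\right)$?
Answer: $8$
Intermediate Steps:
$F{\left(f,p \right)} = - 2 p$
$T = -1$ ($T = \frac{\left(-2\right) 2}{4} = \left(-4\right) \frac{1}{4} = -1$)
$P{\left(a \right)} = 4$ ($P{\left(a \right)} = 4 \left(\left(-1\right) \left(-1\right)\right) = 4 \cdot 1 = 4$)
$\left(-4 - 2 K\right) P{\left(j{\left(-4 + 4 \right)} \right)} = \left(-4 - -6\right) 4 = \left(-4 + 6\right) 4 = 2 \cdot 4 = 8$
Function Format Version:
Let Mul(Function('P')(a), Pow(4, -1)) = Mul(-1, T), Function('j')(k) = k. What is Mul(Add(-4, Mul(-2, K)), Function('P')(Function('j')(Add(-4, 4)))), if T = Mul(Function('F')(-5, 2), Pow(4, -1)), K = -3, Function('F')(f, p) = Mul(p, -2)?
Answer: 8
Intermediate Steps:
Function('F')(f, p) = Mul(-2, p)
T = -1 (T = Mul(Mul(-2, 2), Pow(4, -1)) = Mul(-4, Rational(1, 4)) = -1)
Function('P')(a) = 4 (Function('P')(a) = Mul(4, Mul(-1, -1)) = Mul(4, 1) = 4)
Mul(Add(-4, Mul(-2, K)), Function('P')(Function('j')(Add(-4, 4)))) = Mul(Add(-4, Mul(-2, -3)), 4) = Mul(Add(-4, 6), 4) = Mul(2, 4) = 8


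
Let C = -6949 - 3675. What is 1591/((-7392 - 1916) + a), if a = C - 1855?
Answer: -1591/21787 ≈ -0.073025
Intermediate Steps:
C = -10624
a = -12479 (a = -10624 - 1855 = -12479)
1591/((-7392 - 1916) + a) = 1591/((-7392 - 1916) - 12479) = 1591/(-9308 - 12479) = 1591/(-21787) = 1591*(-1/21787) = -1591/21787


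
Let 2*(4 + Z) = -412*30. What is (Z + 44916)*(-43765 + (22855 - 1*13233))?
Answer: -1322426676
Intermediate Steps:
Z = -6184 (Z = -4 + (-412*30)/2 = -4 + (-1*12360)/2 = -4 + (½)*(-12360) = -4 - 6180 = -6184)
(Z + 44916)*(-43765 + (22855 - 1*13233)) = (-6184 + 44916)*(-43765 + (22855 - 1*13233)) = 38732*(-43765 + (22855 - 13233)) = 38732*(-43765 + 9622) = 38732*(-34143) = -1322426676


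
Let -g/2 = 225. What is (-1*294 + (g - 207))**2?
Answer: 904401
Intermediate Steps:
g = -450 (g = -2*225 = -450)
(-1*294 + (g - 207))**2 = (-1*294 + (-450 - 207))**2 = (-294 - 657)**2 = (-951)**2 = 904401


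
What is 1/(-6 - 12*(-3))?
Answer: 1/30 ≈ 0.033333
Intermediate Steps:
1/(-6 - 12*(-3)) = 1/(-6 + 36) = 1/30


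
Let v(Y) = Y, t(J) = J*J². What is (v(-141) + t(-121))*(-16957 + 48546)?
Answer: -55966294478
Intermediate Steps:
t(J) = J³
(v(-141) + t(-121))*(-16957 + 48546) = (-141 + (-121)³)*(-16957 + 48546) = (-141 - 1771561)*31589 = -1771702*31589 = -55966294478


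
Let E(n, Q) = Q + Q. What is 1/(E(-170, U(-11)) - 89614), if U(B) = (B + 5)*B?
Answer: -1/89482 ≈ -1.1175e-5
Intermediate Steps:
U(B) = B*(5 + B) (U(B) = (5 + B)*B = B*(5 + B))
E(n, Q) = 2*Q
1/(E(-170, U(-11)) - 89614) = 1/(2*(-11*(5 - 11)) - 89614) = 1/(2*(-11*(-6)) - 89614) = 1/(2*66 - 89614) = 1/(132 - 89614) = 1/(-89482) = -1/89482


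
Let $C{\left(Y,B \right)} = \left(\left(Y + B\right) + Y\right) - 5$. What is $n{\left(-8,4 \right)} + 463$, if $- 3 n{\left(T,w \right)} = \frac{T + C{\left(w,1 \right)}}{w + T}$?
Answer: $\frac{1388}{3} \approx 462.67$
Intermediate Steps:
$C{\left(Y,B \right)} = -5 + B + 2 Y$ ($C{\left(Y,B \right)} = \left(\left(B + Y\right) + Y\right) - 5 = \left(B + 2 Y\right) - 5 = -5 + B + 2 Y$)
$n{\left(T,w \right)} = - \frac{-4 + T + 2 w}{3 \left(T + w\right)}$ ($n{\left(T,w \right)} = - \frac{\left(T + \left(-5 + 1 + 2 w\right)\right) \frac{1}{w + T}}{3} = - \frac{\left(T + \left(-4 + 2 w\right)\right) \frac{1}{T + w}}{3} = - \frac{\left(-4 + T + 2 w\right) \frac{1}{T + w}}{3} = - \frac{\frac{1}{T + w} \left(-4 + T + 2 w\right)}{3} = - \frac{-4 + T + 2 w}{3 \left(T + w\right)}$)
$n{\left(-8,4 \right)} + 463 = \frac{4 - -8 - 8}{3 \left(-8 + 4\right)} + 463 = \frac{4 + 8 - 8}{3 \left(-4\right)} + 463 = \frac{1}{3} \left(- \frac{1}{4}\right) 4 + 463 = - \frac{1}{3} + 463 = \frac{1388}{3}$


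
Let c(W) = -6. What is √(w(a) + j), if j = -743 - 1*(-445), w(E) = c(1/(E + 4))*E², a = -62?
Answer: I*√23362 ≈ 152.85*I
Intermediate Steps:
w(E) = -6*E²
j = -298 (j = -743 + 445 = -298)
√(w(a) + j) = √(-6*(-62)² - 298) = √(-6*3844 - 298) = √(-23064 - 298) = √(-23362) = I*√23362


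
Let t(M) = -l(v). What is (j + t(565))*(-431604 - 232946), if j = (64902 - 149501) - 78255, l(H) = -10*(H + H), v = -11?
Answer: 108370826700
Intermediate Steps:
l(H) = -20*H
t(M) = -220 (t(M) = -(-20)*(-11) = -1*220 = -220)
j = -162854 (j = -84599 - 78255 = -162854)
(j + t(565))*(-431604 - 232946) = (-162854 - 220)*(-431604 - 232946) = -163074*(-664550) = 108370826700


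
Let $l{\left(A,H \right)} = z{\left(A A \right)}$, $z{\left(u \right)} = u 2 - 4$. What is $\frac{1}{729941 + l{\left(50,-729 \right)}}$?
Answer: $\frac{1}{734937} \approx 1.3607 \cdot 10^{-6}$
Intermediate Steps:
$z{\left(u \right)} = -4 + 2 u$ ($z{\left(u \right)} = 2 u - 4 = -4 + 2 u$)
$l{\left(A,H \right)} = -4 + 2 A^{2}$ ($l{\left(A,H \right)} = -4 + 2 A A = -4 + 2 A^{2}$)
$\frac{1}{729941 + l{\left(50,-729 \right)}} = \frac{1}{729941 - \left(4 - 2 \cdot 50^{2}\right)} = \frac{1}{729941 + \left(-4 + 2 \cdot 2500\right)} = \frac{1}{729941 + \left(-4 + 5000\right)} = \frac{1}{729941 + 4996} = \frac{1}{734937}$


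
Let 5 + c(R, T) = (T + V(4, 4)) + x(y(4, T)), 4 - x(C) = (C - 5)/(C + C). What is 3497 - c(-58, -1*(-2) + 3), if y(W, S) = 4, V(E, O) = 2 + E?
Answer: 27895/8 ≈ 3486.9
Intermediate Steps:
x(C) = 4 - (-5 + C)/(2*C) (x(C) = 4 - (C - 5)/(C + C) = 4 - (-5 + C)/(2*C))
c(R, T) = 41/8 + T (c(R, T) = -5 + ((T + (2 + 4)) + (½)*(5 + 7*4)/4) = -5 + ((T + 6) + (½)*(¼)*(5 + 28)) = -5 + ((6 + T) + (½)*(¼)*33) = -5 + ((6 + T) + 33/8) = -5 + (81/8 + T) = 41/8 + T)
3497 - c(-58, -1*(-2) + 3) = 3497 - (41/8 + (-1*(-2) + 3)) = 3497 - (41/8 + (2 + 3)) = 3497 - (41/8 + 5) = 3497 - 1*81/8 = 3497 - 81/8 = 27895/8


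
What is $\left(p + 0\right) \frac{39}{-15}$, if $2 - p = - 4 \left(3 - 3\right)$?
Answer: $- \frac{26}{5} \approx -5.2$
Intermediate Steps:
$p = 2$ ($p = 2 - - 4 \left(3 - 3\right) = 2 - \left(-4\right) 0 = 2 - 0 = 2 + 0 = 2$)
$\left(p + 0\right) \frac{39}{-15} = \left(2 + 0\right) \frac{39}{-15} = 2 \cdot 39 \left(- \frac{1}{15}\right) = 2 \left(- \frac{13}{5}\right) = - \frac{26}{5}$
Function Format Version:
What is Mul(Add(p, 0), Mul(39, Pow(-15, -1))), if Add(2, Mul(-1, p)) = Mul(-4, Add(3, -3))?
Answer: Rational(-26, 5) ≈ -5.2000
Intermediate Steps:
p = 2 (p = Add(2, Mul(-1, Mul(-4, Add(3, -3)))) = Add(2, Mul(-1, Mul(-4, 0))) = Add(2, Mul(-1, 0)) = Add(2, 0) = 2)
Mul(Add(p, 0), Mul(39, Pow(-15, -1))) = Mul(Add(2, 0), Mul(39, Pow(-15, -1))) = Mul(2, Mul(39, Rational(-1, 15))) = Mul(2, Rational(-13, 5)) = Rational(-26, 5)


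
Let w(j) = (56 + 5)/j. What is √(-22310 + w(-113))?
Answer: I*√284883283/113 ≈ 149.37*I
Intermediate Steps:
w(j) = 61/j
√(-22310 + w(-113)) = √(-22310 + 61/(-113)) = √(-22310 + 61*(-1/113)) = √(-22310 - 61/113) = √(-2521091/113) = I*√284883283/113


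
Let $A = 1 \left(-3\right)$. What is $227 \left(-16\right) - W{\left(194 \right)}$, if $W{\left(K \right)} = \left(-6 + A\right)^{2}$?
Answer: $-3713$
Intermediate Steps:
$A = -3$
$W{\left(K \right)} = 81$ ($W{\left(K \right)} = \left(-6 - 3\right)^{2} = \left(-9\right)^{2} = 81$)
$227 \left(-16\right) - W{\left(194 \right)} = 227 \left(-16\right) - 81 = -3632 - 81 = -3713$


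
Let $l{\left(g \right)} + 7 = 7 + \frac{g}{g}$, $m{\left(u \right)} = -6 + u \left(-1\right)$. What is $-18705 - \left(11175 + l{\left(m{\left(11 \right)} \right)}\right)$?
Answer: $-29881$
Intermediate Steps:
$m{\left(u \right)} = -6 - u$
$l{\left(g \right)} = 1$ ($l{\left(g \right)} = -7 + \left(7 + \frac{g}{g}\right) = -7 + \left(7 + 1\right) = -7 + 8 = 1$)
$-18705 - \left(11175 + l{\left(m{\left(11 \right)} \right)}\right) = -18705 - \left(11175 + 1\right) = -18705 - 11176 = -29881$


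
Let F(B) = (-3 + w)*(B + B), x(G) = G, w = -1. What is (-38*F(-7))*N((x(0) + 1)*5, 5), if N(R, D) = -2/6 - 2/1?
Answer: 14896/3 ≈ 4965.3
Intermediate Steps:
N(R, D) = -7/3 (N(R, D) = -2*⅙ - 2*1 = -⅓ - 2 = -7/3)
F(B) = -8*B (F(B) = (-3 - 1)*(B + B) = -8*B)
(-38*F(-7))*N((x(0) + 1)*5, 5) = -(-304)*(-7)*(-7/3) = -38*56*(-7/3) = -2128*(-7/3) = 14896/3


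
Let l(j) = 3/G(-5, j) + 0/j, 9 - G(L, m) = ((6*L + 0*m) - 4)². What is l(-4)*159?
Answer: -477/1147 ≈ -0.41587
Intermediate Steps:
G(L, m) = 9 - (-4 + 6*L)² (G(L, m) = 9 - ((6*L + 0*m) - 4)² = 9 - ((6*L + 0) - 4)² = 9 - (6*L - 4)² = 9 - (-4 + 6*L)²)
l(j) = -3/1147 (l(j) = 3/(9 - 4*(-2 + 3*(-5))²) + 0/j = 3/(9 - 4*(-2 - 15)²) + 0 = 3/(9 - 4*(-17)²) + 0 = 3/(9 - 4*289) + 0 = 3/(9 - 1156) + 0 = 3/(-1147) + 0 = 3*(-1/1147) + 0 = -3/1147 + 0 = -3/1147)
l(-4)*159 = -3/1147*159 = -477/1147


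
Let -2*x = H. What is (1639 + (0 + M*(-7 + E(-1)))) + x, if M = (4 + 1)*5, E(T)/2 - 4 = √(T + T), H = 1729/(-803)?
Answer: 2674113/1606 + 50*I*√2 ≈ 1665.1 + 70.711*I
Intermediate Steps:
H = -1729/803 (H = 1729*(-1/803) = -1729/803 ≈ -2.1532)
E(T) = 8 + 2*√2*√T (E(T) = 8 + 2*√(T + T) = 8 + 2*√(2*T) = 8 + 2*(√2*√T) = 8 + 2*√2*√T)
x = 1729/1606 (x = -½*(-1729/803) = 1729/1606 ≈ 1.0766)
M = 25 (M = 5*5 = 25)
(1639 + (0 + M*(-7 + E(-1)))) + x = (1639 + (0 + 25*(-7 + (8 + 2*√2*√(-1))))) + 1729/1606 = (1639 + (0 + 25*(-7 + (8 + 2*√2*I)))) + 1729/1606 = (1639 + (0 + 25*(-7 + (8 + 2*I*√2)))) + 1729/1606 = (1639 + (0 + 25*(1 + 2*I*√2))) + 1729/1606 = (1639 + (0 + (25 + 50*I*√2))) + 1729/1606 = (1639 + (25 + 50*I*√2)) + 1729/1606 = (1664 + 50*I*√2) + 1729/1606 = 2674113/1606 + 50*I*√2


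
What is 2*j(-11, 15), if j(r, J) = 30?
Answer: 60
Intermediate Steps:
2*j(-11, 15) = 2*30 = 60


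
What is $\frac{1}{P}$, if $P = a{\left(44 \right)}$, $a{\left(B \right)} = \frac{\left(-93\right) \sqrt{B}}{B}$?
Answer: $- \frac{2 \sqrt{11}}{93} \approx -0.071325$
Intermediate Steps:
$a{\left(B \right)} = - \frac{93}{\sqrt{B}}$
$P = - \frac{93 \sqrt{11}}{22}$ ($P = - \frac{93}{2 \sqrt{11}} = - 93 \frac{\sqrt{11}}{22} = - \frac{93 \sqrt{11}}{22} \approx -14.02$)
$\frac{1}{P} = \frac{1}{\left(- \frac{93}{22}\right) \sqrt{11}} = - \frac{2 \sqrt{11}}{93}$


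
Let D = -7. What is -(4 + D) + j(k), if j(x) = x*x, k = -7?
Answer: 52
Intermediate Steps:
j(x) = x**2
-(4 + D) + j(k) = -(4 - 7) + (-7)**2 = -1*(-3) + 49 = 3 + 49 = 52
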